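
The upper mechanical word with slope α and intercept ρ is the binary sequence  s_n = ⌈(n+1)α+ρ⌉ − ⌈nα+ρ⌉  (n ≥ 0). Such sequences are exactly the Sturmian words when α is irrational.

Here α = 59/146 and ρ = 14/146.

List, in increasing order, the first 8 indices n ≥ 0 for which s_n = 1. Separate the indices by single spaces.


n=0: ⌈73/146⌉−⌈14/146⌉ = 1−1 = 0
n=1: ⌈132/146⌉−⌈73/146⌉ = 1−1 = 0
n=2: ⌈191/146⌉−⌈132/146⌉ = 2−1 = 1  ← one
n=3: ⌈250/146⌉−⌈191/146⌉ = 2−2 = 0
n=4: ⌈309/146⌉−⌈250/146⌉ = 3−2 = 1  ← one
n=5: ⌈368/146⌉−⌈309/146⌉ = 3−3 = 0
n=6: ⌈427/146⌉−⌈368/146⌉ = 3−3 = 0
n=7: ⌈486/146⌉−⌈427/146⌉ = 4−3 = 1  ← one
n=8: ⌈545/146⌉−⌈486/146⌉ = 4−4 = 0
n=9: ⌈604/146⌉−⌈545/146⌉ = 5−4 = 1  ← one
n=10: ⌈663/146⌉−⌈604/146⌉ = 5−5 = 0
n=11: ⌈722/146⌉−⌈663/146⌉ = 5−5 = 0
n=12: ⌈781/146⌉−⌈722/146⌉ = 6−5 = 1  ← one
n=13: ⌈840/146⌉−⌈781/146⌉ = 6−6 = 0
n=14: ⌈899/146⌉−⌈840/146⌉ = 7−6 = 1  ← one
n=15: ⌈958/146⌉−⌈899/146⌉ = 7−7 = 0
n=16: ⌈1017/146⌉−⌈958/146⌉ = 7−7 = 0
n=17: ⌈1076/146⌉−⌈1017/146⌉ = 8−7 = 1  ← one
n=18: ⌈1135/146⌉−⌈1076/146⌉ = 8−8 = 0
n=19: ⌈1194/146⌉−⌈1135/146⌉ = 9−8 = 1  ← one
positions of the first 8 ones: 2 4 7 9 12 14 17 19

2 4 7 9 12 14 17 19


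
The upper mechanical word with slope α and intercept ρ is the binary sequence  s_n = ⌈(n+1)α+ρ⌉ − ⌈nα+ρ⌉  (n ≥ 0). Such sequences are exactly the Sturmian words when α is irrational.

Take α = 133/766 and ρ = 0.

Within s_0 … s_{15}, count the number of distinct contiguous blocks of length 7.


t_n = ⌈(n·133)/766⌉ for n = 0 … 16:
  n=0…9: ⌈0/766⌉=0 ⌈133/766⌉=1 ⌈266/766⌉=1 ⌈399/766⌉=1 ⌈532/766⌉=1 ⌈665/766⌉=1 ⌈798/766⌉=2 ⌈931/766⌉=2 ⌈1064/766⌉=2 ⌈1197/766⌉=2
  n=10…16: ⌈1330/766⌉=2 ⌈1463/766⌉=2 ⌈1596/766⌉=3 ⌈1729/766⌉=3 ⌈1862/766⌉=3 ⌈1995/766⌉=3 ⌈2128/766⌉=3
s_n = t_(n+1) − t_n for n = 0 … 15 gives
prefix = 1000010000010000
slide a length-7 window over [0..6] … [9..15] (10 windows); first occurrence of each distinct factor:
  [  0..  6] 1000010
  [  1..  7] 0000100
  [  2..  8] 0001000
  [  3..  9] 0010000
  [  4.. 10] 0100000
  [  5.. 11] 1000001
  [  6.. 12] 0000010
  (the other 3 windows repeat one of these)
distinct factors: {0000010, 0000100, 0001000, 0010000, 0100000, 1000001, 1000010}
count = 7  (Sturmian bound for length 7 is 8)

7


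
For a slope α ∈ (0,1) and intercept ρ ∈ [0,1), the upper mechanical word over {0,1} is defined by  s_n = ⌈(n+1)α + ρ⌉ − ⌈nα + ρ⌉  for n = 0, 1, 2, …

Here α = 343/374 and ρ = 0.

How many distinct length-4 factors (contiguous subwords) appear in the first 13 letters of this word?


t_n = ⌈(n·343)/374⌉ for n = 0 … 13:
  n=0…9: ⌈0/374⌉=0 ⌈343/374⌉=1 ⌈686/374⌉=2 ⌈1029/374⌉=3 ⌈1372/374⌉=4 ⌈1715/374⌉=5 ⌈2058/374⌉=6 ⌈2401/374⌉=7 ⌈2744/374⌉=8 ⌈3087/374⌉=9
  n=10…13: ⌈3430/374⌉=10 ⌈3773/374⌉=11 ⌈4116/374⌉=12 ⌈4459/374⌉=12
s_n = t_(n+1) − t_n for n = 0 … 12 gives
prefix = 1111111111110
slide a length-4 window over [0..3] … [9..12] (10 windows); first occurrence of each distinct factor:
  [  0..  3] 1111
  [  9.. 12] 1110
  (the other 8 windows repeat one of these)
distinct factors: {1110, 1111}
count = 2  (Sturmian bound for length 4 is 5)

2


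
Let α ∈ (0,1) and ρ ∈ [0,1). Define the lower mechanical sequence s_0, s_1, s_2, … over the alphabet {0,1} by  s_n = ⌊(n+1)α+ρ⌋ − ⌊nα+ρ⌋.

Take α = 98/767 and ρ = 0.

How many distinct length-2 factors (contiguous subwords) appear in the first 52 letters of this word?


3

t_n = ⌊(n·98)/767⌋ for n = 0 … 52:
  n=0…9: ⌊0/767⌋=0 ⌊98/767⌋=0 ⌊196/767⌋=0 ⌊294/767⌋=0 ⌊392/767⌋=0 ⌊490/767⌋=0 ⌊588/767⌋=0 ⌊686/767⌋=0 ⌊784/767⌋=1 ⌊882/767⌋=1
  n=10…19: ⌊980/767⌋=1 ⌊1078/767⌋=1 ⌊1176/767⌋=1 ⌊1274/767⌋=1 ⌊1372/767⌋=1 ⌊1470/767⌋=1 ⌊1568/767⌋=2 ⌊1666/767⌋=2 ⌊1764/767⌋=2 ⌊1862/767⌋=2
  n=20…29: ⌊1960/767⌋=2 ⌊2058/767⌋=2 ⌊2156/767⌋=2 ⌊2254/767⌋=2 ⌊2352/767⌋=3 ⌊2450/767⌋=3 ⌊2548/767⌋=3 ⌊2646/767⌋=3 ⌊2744/767⌋=3 ⌊2842/767⌋=3
  n=30…39: ⌊2940/767⌋=3 ⌊3038/767⌋=3 ⌊3136/767⌋=4 ⌊3234/767⌋=4 ⌊3332/767⌋=4 ⌊3430/767⌋=4 ⌊3528/767⌋=4 ⌊3626/767⌋=4 ⌊3724/767⌋=4 ⌊3822/767⌋=4
  n=40…49: ⌊3920/767⌋=5 ⌊4018/767⌋=5 ⌊4116/767⌋=5 ⌊4214/767⌋=5 ⌊4312/767⌋=5 ⌊4410/767⌋=5 ⌊4508/767⌋=5 ⌊4606/767⌋=6 ⌊4704/767⌋=6 ⌊4802/767⌋=6
  n=50…52: ⌊4900/767⌋=6 ⌊4998/767⌋=6 ⌊5096/767⌋=6
s_n = t_(n+1) − t_n for n = 0 … 51 gives
prefix = 0000000100000001000000010000000100000001000000100000
slide a length-2 window over [0..1] … [50..51] (51 windows); first occurrence of each distinct factor:
  [  0..  1] 00
  [  6..  7] 01
  [  7..  8] 10
  (the other 48 windows repeat one of these)
distinct factors: {00, 01, 10}
count = 3  (Sturmian bound for length 2 is 3)


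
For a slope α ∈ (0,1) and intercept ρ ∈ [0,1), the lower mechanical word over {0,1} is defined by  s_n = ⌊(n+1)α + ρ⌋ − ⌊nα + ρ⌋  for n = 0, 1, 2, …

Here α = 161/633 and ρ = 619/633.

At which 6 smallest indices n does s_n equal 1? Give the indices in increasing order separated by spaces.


0 4 7 11 15 19

n=0: ⌊780/633⌋−⌊619/633⌋ = 1−0 = 1  ← one
n=1: ⌊941/633⌋−⌊780/633⌋ = 1−1 = 0
n=2: ⌊1102/633⌋−⌊941/633⌋ = 1−1 = 0
n=3: ⌊1263/633⌋−⌊1102/633⌋ = 1−1 = 0
n=4: ⌊1424/633⌋−⌊1263/633⌋ = 2−1 = 1  ← one
n=5: ⌊1585/633⌋−⌊1424/633⌋ = 2−2 = 0
n=6: ⌊1746/633⌋−⌊1585/633⌋ = 2−2 = 0
n=7: ⌊1907/633⌋−⌊1746/633⌋ = 3−2 = 1  ← one
n=8: ⌊2068/633⌋−⌊1907/633⌋ = 3−3 = 0
n=9: ⌊2229/633⌋−⌊2068/633⌋ = 3−3 = 0
n=10: ⌊2390/633⌋−⌊2229/633⌋ = 3−3 = 0
n=11: ⌊2551/633⌋−⌊2390/633⌋ = 4−3 = 1  ← one
n=12: ⌊2712/633⌋−⌊2551/633⌋ = 4−4 = 0
n=13: ⌊2873/633⌋−⌊2712/633⌋ = 4−4 = 0
n=14: ⌊3034/633⌋−⌊2873/633⌋ = 4−4 = 0
n=15: ⌊3195/633⌋−⌊3034/633⌋ = 5−4 = 1  ← one
n=16: ⌊3356/633⌋−⌊3195/633⌋ = 5−5 = 0
n=17: ⌊3517/633⌋−⌊3356/633⌋ = 5−5 = 0
n=18: ⌊3678/633⌋−⌊3517/633⌋ = 5−5 = 0
n=19: ⌊3839/633⌋−⌊3678/633⌋ = 6−5 = 1  ← one
positions of the first 6 ones: 0 4 7 11 15 19


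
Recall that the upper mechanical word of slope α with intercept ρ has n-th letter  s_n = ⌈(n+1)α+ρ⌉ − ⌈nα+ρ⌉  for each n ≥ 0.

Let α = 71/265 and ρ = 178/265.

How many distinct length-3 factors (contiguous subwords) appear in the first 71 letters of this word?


t_n = ⌈(n·71+178)/265⌉ for n = 0 … 71:
  n=0…9: ⌈178/265⌉=1 ⌈249/265⌉=1 ⌈320/265⌉=2 ⌈391/265⌉=2 ⌈462/265⌉=2 ⌈533/265⌉=3 ⌈604/265⌉=3 ⌈675/265⌉=3 ⌈746/265⌉=3 ⌈817/265⌉=4
  n=10…19: ⌈888/265⌉=4 ⌈959/265⌉=4 ⌈1030/265⌉=4 ⌈1101/265⌉=5 ⌈1172/265⌉=5 ⌈1243/265⌉=5 ⌈1314/265⌉=5 ⌈1385/265⌉=6 ⌈1456/265⌉=6 ⌈1527/265⌉=6
  n=20…29: ⌈1598/265⌉=7 ⌈1669/265⌉=7 ⌈1740/265⌉=7 ⌈1811/265⌉=7 ⌈1882/265⌉=8 ⌈1953/265⌉=8 ⌈2024/265⌉=8 ⌈2095/265⌉=8 ⌈2166/265⌉=9 ⌈2237/265⌉=9
  n=30…39: ⌈2308/265⌉=9 ⌈2379/265⌉=9 ⌈2450/265⌉=10 ⌈2521/265⌉=10 ⌈2592/265⌉=10 ⌈2663/265⌉=11 ⌈2734/265⌉=11 ⌈2805/265⌉=11 ⌈2876/265⌉=11 ⌈2947/265⌉=12
  n=40…49: ⌈3018/265⌉=12 ⌈3089/265⌉=12 ⌈3160/265⌉=12 ⌈3231/265⌉=13 ⌈3302/265⌉=13 ⌈3373/265⌉=13 ⌈3444/265⌉=13 ⌈3515/265⌉=14 ⌈3586/265⌉=14 ⌈3657/265⌉=14
  n=50…59: ⌈3728/265⌉=15 ⌈3799/265⌉=15 ⌈3870/265⌉=15 ⌈3941/265⌉=15 ⌈4012/265⌉=16 ⌈4083/265⌉=16 ⌈4154/265⌉=16 ⌈4225/265⌉=16 ⌈4296/265⌉=17 ⌈4367/265⌉=17
  n=60…69: ⌈4438/265⌉=17 ⌈4509/265⌉=18 ⌈4580/265⌉=18 ⌈4651/265⌉=18 ⌈4722/265⌉=18 ⌈4793/265⌉=19 ⌈4864/265⌉=19 ⌈4935/265⌉=19 ⌈5006/265⌉=19 ⌈5077/265⌉=20
  n=70…71: ⌈5148/265⌉=20 ⌈5219/265⌉=20
s_n = t_(n+1) − t_n for n = 0 … 70 gives
prefix = 01001000100010001001000100010001001000100010001001000100010010001000100
slide a length-3 window over [0..2] … [68..70] (69 windows); first occurrence of each distinct factor:
  [  0..  2] 010
  [  1..  3] 100
  [  2..  4] 001
  [  5..  7] 000
  (the other 65 windows repeat one of these)
distinct factors: {000, 001, 010, 100}
count = 4  (Sturmian bound for length 3 is 4)

4


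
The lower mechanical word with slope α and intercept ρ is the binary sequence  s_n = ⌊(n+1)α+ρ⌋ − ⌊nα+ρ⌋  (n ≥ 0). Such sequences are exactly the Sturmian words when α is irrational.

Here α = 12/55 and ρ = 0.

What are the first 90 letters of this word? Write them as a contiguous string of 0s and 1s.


n=0: ⌊(1·12)/55⌋ − ⌊(0·12)/55⌋ = ⌊12/55⌋ − ⌊0/55⌋ = 0 − 0 = 0
n=1: ⌊(2·12)/55⌋ − ⌊(1·12)/55⌋ = ⌊24/55⌋ − ⌊12/55⌋ = 0 − 0 = 0
n=2: ⌊(3·12)/55⌋ − ⌊(2·12)/55⌋ = ⌊36/55⌋ − ⌊24/55⌋ = 0 − 0 = 0
n=3: ⌊(4·12)/55⌋ − ⌊(3·12)/55⌋ = ⌊48/55⌋ − ⌊36/55⌋ = 0 − 0 = 0
n=4: ⌊(5·12)/55⌋ − ⌊(4·12)/55⌋ = ⌊60/55⌋ − ⌊48/55⌋ = 1 − 0 = 1
n=5: ⌊(6·12)/55⌋ − ⌊(5·12)/55⌋ = ⌊72/55⌋ − ⌊60/55⌋ = 1 − 1 = 0
n=6: ⌊(7·12)/55⌋ − ⌊(6·12)/55⌋ = ⌊84/55⌋ − ⌊72/55⌋ = 1 − 1 = 0
n=7: ⌊(8·12)/55⌋ − ⌊(7·12)/55⌋ = ⌊96/55⌋ − ⌊84/55⌋ = 1 − 1 = 0
n=8: ⌊(9·12)/55⌋ − ⌊(8·12)/55⌋ = ⌊108/55⌋ − ⌊96/55⌋ = 1 − 1 = 0
n=9: ⌊(10·12)/55⌋ − ⌊(9·12)/55⌋ = ⌊120/55⌋ − ⌊108/55⌋ = 2 − 1 = 1
n=10: ⌊(11·12)/55⌋ − ⌊(10·12)/55⌋ = ⌊132/55⌋ − ⌊120/55⌋ = 2 − 2 = 0
n=11: ⌊(12·12)/55⌋ − ⌊(11·12)/55⌋ = ⌊144/55⌋ − ⌊132/55⌋ = 2 − 2 = 0
n=12: ⌊(13·12)/55⌋ − ⌊(12·12)/55⌋ = ⌊156/55⌋ − ⌊144/55⌋ = 2 − 2 = 0
n=13: ⌊(14·12)/55⌋ − ⌊(13·12)/55⌋ = ⌊168/55⌋ − ⌊156/55⌋ = 3 − 2 = 1
n=14: ⌊(15·12)/55⌋ − ⌊(14·12)/55⌋ = ⌊180/55⌋ − ⌊168/55⌋ = 3 − 3 = 0
n=15: ⌊(16·12)/55⌋ − ⌊(15·12)/55⌋ = ⌊192/55⌋ − ⌊180/55⌋ = 3 − 3 = 0
n=16: ⌊(17·12)/55⌋ − ⌊(16·12)/55⌋ = ⌊204/55⌋ − ⌊192/55⌋ = 3 − 3 = 0
n=17: ⌊(18·12)/55⌋ − ⌊(17·12)/55⌋ = ⌊216/55⌋ − ⌊204/55⌋ = 3 − 3 = 0
n=18: ⌊(19·12)/55⌋ − ⌊(18·12)/55⌋ = ⌊228/55⌋ − ⌊216/55⌋ = 4 − 3 = 1
n=19: ⌊(20·12)/55⌋ − ⌊(19·12)/55⌋ = ⌊240/55⌋ − ⌊228/55⌋ = 4 − 4 = 0
n=20: ⌊(21·12)/55⌋ − ⌊(20·12)/55⌋ = ⌊252/55⌋ − ⌊240/55⌋ = 4 − 4 = 0
n=21: ⌊(22·12)/55⌋ − ⌊(21·12)/55⌋ = ⌊264/55⌋ − ⌊252/55⌋ = 4 − 4 = 0
n=22: ⌊(23·12)/55⌋ − ⌊(22·12)/55⌋ = ⌊276/55⌋ − ⌊264/55⌋ = 5 − 4 = 1
n=23: ⌊(24·12)/55⌋ − ⌊(23·12)/55⌋ = ⌊288/55⌋ − ⌊276/55⌋ = 5 − 5 = 0
n=24: ⌊(25·12)/55⌋ − ⌊(24·12)/55⌋ = ⌊300/55⌋ − ⌊288/55⌋ = 5 − 5 = 0
n=25: ⌊(26·12)/55⌋ − ⌊(25·12)/55⌋ = ⌊312/55⌋ − ⌊300/55⌋ = 5 − 5 = 0
n=26: ⌊(27·12)/55⌋ − ⌊(26·12)/55⌋ = ⌊324/55⌋ − ⌊312/55⌋ = 5 − 5 = 0
n=27: ⌊(28·12)/55⌋ − ⌊(27·12)/55⌋ = ⌊336/55⌋ − ⌊324/55⌋ = 6 − 5 = 1
n=28: ⌊(29·12)/55⌋ − ⌊(28·12)/55⌋ = ⌊348/55⌋ − ⌊336/55⌋ = 6 − 6 = 0
n=29: ⌊(30·12)/55⌋ − ⌊(29·12)/55⌋ = ⌊360/55⌋ − ⌊348/55⌋ = 6 − 6 = 0
n=30: ⌊(31·12)/55⌋ − ⌊(30·12)/55⌋ = ⌊372/55⌋ − ⌊360/55⌋ = 6 − 6 = 0
n=31: ⌊(32·12)/55⌋ − ⌊(31·12)/55⌋ = ⌊384/55⌋ − ⌊372/55⌋ = 6 − 6 = 0
n=32: ⌊(33·12)/55⌋ − ⌊(32·12)/55⌋ = ⌊396/55⌋ − ⌊384/55⌋ = 7 − 6 = 1
n=33: ⌊(34·12)/55⌋ − ⌊(33·12)/55⌋ = ⌊408/55⌋ − ⌊396/55⌋ = 7 − 7 = 0
n=34: ⌊(35·12)/55⌋ − ⌊(34·12)/55⌋ = ⌊420/55⌋ − ⌊408/55⌋ = 7 − 7 = 0
n=35: ⌊(36·12)/55⌋ − ⌊(35·12)/55⌋ = ⌊432/55⌋ − ⌊420/55⌋ = 7 − 7 = 0
n=36: ⌊(37·12)/55⌋ − ⌊(36·12)/55⌋ = ⌊444/55⌋ − ⌊432/55⌋ = 8 − 7 = 1
n=37: ⌊(38·12)/55⌋ − ⌊(37·12)/55⌋ = ⌊456/55⌋ − ⌊444/55⌋ = 8 − 8 = 0
n=38: ⌊(39·12)/55⌋ − ⌊(38·12)/55⌋ = ⌊468/55⌋ − ⌊456/55⌋ = 8 − 8 = 0
n=39: ⌊(40·12)/55⌋ − ⌊(39·12)/55⌋ = ⌊480/55⌋ − ⌊468/55⌋ = 8 − 8 = 0
n=40: ⌊(41·12)/55⌋ − ⌊(40·12)/55⌋ = ⌊492/55⌋ − ⌊480/55⌋ = 8 − 8 = 0
n=41: ⌊(42·12)/55⌋ − ⌊(41·12)/55⌋ = ⌊504/55⌋ − ⌊492/55⌋ = 9 − 8 = 1
n=42: ⌊(43·12)/55⌋ − ⌊(42·12)/55⌋ = ⌊516/55⌋ − ⌊504/55⌋ = 9 − 9 = 0
n=43: ⌊(44·12)/55⌋ − ⌊(43·12)/55⌋ = ⌊528/55⌋ − ⌊516/55⌋ = 9 − 9 = 0
n=44: ⌊(45·12)/55⌋ − ⌊(44·12)/55⌋ = ⌊540/55⌋ − ⌊528/55⌋ = 9 − 9 = 0
n=45: ⌊(46·12)/55⌋ − ⌊(45·12)/55⌋ = ⌊552/55⌋ − ⌊540/55⌋ = 10 − 9 = 1
n=46: ⌊(47·12)/55⌋ − ⌊(46·12)/55⌋ = ⌊564/55⌋ − ⌊552/55⌋ = 10 − 10 = 0
n=47: ⌊(48·12)/55⌋ − ⌊(47·12)/55⌋ = ⌊576/55⌋ − ⌊564/55⌋ = 10 − 10 = 0
n=48: ⌊(49·12)/55⌋ − ⌊(48·12)/55⌋ = ⌊588/55⌋ − ⌊576/55⌋ = 10 − 10 = 0
n=49: ⌊(50·12)/55⌋ − ⌊(49·12)/55⌋ = ⌊600/55⌋ − ⌊588/55⌋ = 10 − 10 = 0
n=50: ⌊(51·12)/55⌋ − ⌊(50·12)/55⌋ = ⌊612/55⌋ − ⌊600/55⌋ = 11 − 10 = 1
n=51: ⌊(52·12)/55⌋ − ⌊(51·12)/55⌋ = ⌊624/55⌋ − ⌊612/55⌋ = 11 − 11 = 0
n=52: ⌊(53·12)/55⌋ − ⌊(52·12)/55⌋ = ⌊636/55⌋ − ⌊624/55⌋ = 11 − 11 = 0
n=53: ⌊(54·12)/55⌋ − ⌊(53·12)/55⌋ = ⌊648/55⌋ − ⌊636/55⌋ = 11 − 11 = 0
n=54: ⌊(55·12)/55⌋ − ⌊(54·12)/55⌋ = ⌊660/55⌋ − ⌊648/55⌋ = 12 − 11 = 1
n=55: ⌊(56·12)/55⌋ − ⌊(55·12)/55⌋ = ⌊672/55⌋ − ⌊660/55⌋ = 12 − 12 = 0
n=56: ⌊(57·12)/55⌋ − ⌊(56·12)/55⌋ = ⌊684/55⌋ − ⌊672/55⌋ = 12 − 12 = 0
n=57: ⌊(58·12)/55⌋ − ⌊(57·12)/55⌋ = ⌊696/55⌋ − ⌊684/55⌋ = 12 − 12 = 0
n=58: ⌊(59·12)/55⌋ − ⌊(58·12)/55⌋ = ⌊708/55⌋ − ⌊696/55⌋ = 12 − 12 = 0
n=59: ⌊(60·12)/55⌋ − ⌊(59·12)/55⌋ = ⌊720/55⌋ − ⌊708/55⌋ = 13 − 12 = 1
n=60: ⌊(61·12)/55⌋ − ⌊(60·12)/55⌋ = ⌊732/55⌋ − ⌊720/55⌋ = 13 − 13 = 0
n=61: ⌊(62·12)/55⌋ − ⌊(61·12)/55⌋ = ⌊744/55⌋ − ⌊732/55⌋ = 13 − 13 = 0
n=62: ⌊(63·12)/55⌋ − ⌊(62·12)/55⌋ = ⌊756/55⌋ − ⌊744/55⌋ = 13 − 13 = 0
n=63: ⌊(64·12)/55⌋ − ⌊(63·12)/55⌋ = ⌊768/55⌋ − ⌊756/55⌋ = 13 − 13 = 0
n=64: ⌊(65·12)/55⌋ − ⌊(64·12)/55⌋ = ⌊780/55⌋ − ⌊768/55⌋ = 14 − 13 = 1
n=65: ⌊(66·12)/55⌋ − ⌊(65·12)/55⌋ = ⌊792/55⌋ − ⌊780/55⌋ = 14 − 14 = 0
n=66: ⌊(67·12)/55⌋ − ⌊(66·12)/55⌋ = ⌊804/55⌋ − ⌊792/55⌋ = 14 − 14 = 0
n=67: ⌊(68·12)/55⌋ − ⌊(67·12)/55⌋ = ⌊816/55⌋ − ⌊804/55⌋ = 14 − 14 = 0
n=68: ⌊(69·12)/55⌋ − ⌊(68·12)/55⌋ = ⌊828/55⌋ − ⌊816/55⌋ = 15 − 14 = 1
n=69: ⌊(70·12)/55⌋ − ⌊(69·12)/55⌋ = ⌊840/55⌋ − ⌊828/55⌋ = 15 − 15 = 0
n=70: ⌊(71·12)/55⌋ − ⌊(70·12)/55⌋ = ⌊852/55⌋ − ⌊840/55⌋ = 15 − 15 = 0
n=71: ⌊(72·12)/55⌋ − ⌊(71·12)/55⌋ = ⌊864/55⌋ − ⌊852/55⌋ = 15 − 15 = 0
n=72: ⌊(73·12)/55⌋ − ⌊(72·12)/55⌋ = ⌊876/55⌋ − ⌊864/55⌋ = 15 − 15 = 0
n=73: ⌊(74·12)/55⌋ − ⌊(73·12)/55⌋ = ⌊888/55⌋ − ⌊876/55⌋ = 16 − 15 = 1
n=74: ⌊(75·12)/55⌋ − ⌊(74·12)/55⌋ = ⌊900/55⌋ − ⌊888/55⌋ = 16 − 16 = 0
n=75: ⌊(76·12)/55⌋ − ⌊(75·12)/55⌋ = ⌊912/55⌋ − ⌊900/55⌋ = 16 − 16 = 0
n=76: ⌊(77·12)/55⌋ − ⌊(76·12)/55⌋ = ⌊924/55⌋ − ⌊912/55⌋ = 16 − 16 = 0
n=77: ⌊(78·12)/55⌋ − ⌊(77·12)/55⌋ = ⌊936/55⌋ − ⌊924/55⌋ = 17 − 16 = 1
n=78: ⌊(79·12)/55⌋ − ⌊(78·12)/55⌋ = ⌊948/55⌋ − ⌊936/55⌋ = 17 − 17 = 0
n=79: ⌊(80·12)/55⌋ − ⌊(79·12)/55⌋ = ⌊960/55⌋ − ⌊948/55⌋ = 17 − 17 = 0
n=80: ⌊(81·12)/55⌋ − ⌊(80·12)/55⌋ = ⌊972/55⌋ − ⌊960/55⌋ = 17 − 17 = 0
n=81: ⌊(82·12)/55⌋ − ⌊(81·12)/55⌋ = ⌊984/55⌋ − ⌊972/55⌋ = 17 − 17 = 0
n=82: ⌊(83·12)/55⌋ − ⌊(82·12)/55⌋ = ⌊996/55⌋ − ⌊984/55⌋ = 18 − 17 = 1
n=83: ⌊(84·12)/55⌋ − ⌊(83·12)/55⌋ = ⌊1008/55⌋ − ⌊996/55⌋ = 18 − 18 = 0
n=84: ⌊(85·12)/55⌋ − ⌊(84·12)/55⌋ = ⌊1020/55⌋ − ⌊1008/55⌋ = 18 − 18 = 0
n=85: ⌊(86·12)/55⌋ − ⌊(85·12)/55⌋ = ⌊1032/55⌋ − ⌊1020/55⌋ = 18 − 18 = 0
n=86: ⌊(87·12)/55⌋ − ⌊(86·12)/55⌋ = ⌊1044/55⌋ − ⌊1032/55⌋ = 18 − 18 = 0
n=87: ⌊(88·12)/55⌋ − ⌊(87·12)/55⌋ = ⌊1056/55⌋ − ⌊1044/55⌋ = 19 − 18 = 1
n=88: ⌊(89·12)/55⌋ − ⌊(88·12)/55⌋ = ⌊1068/55⌋ − ⌊1056/55⌋ = 19 − 19 = 0
n=89: ⌊(90·12)/55⌋ − ⌊(89·12)/55⌋ = ⌊1080/55⌋ − ⌊1068/55⌋ = 19 − 19 = 0

000010000100010000100010000100001000100001000100001000100001000010001000010001000010000100


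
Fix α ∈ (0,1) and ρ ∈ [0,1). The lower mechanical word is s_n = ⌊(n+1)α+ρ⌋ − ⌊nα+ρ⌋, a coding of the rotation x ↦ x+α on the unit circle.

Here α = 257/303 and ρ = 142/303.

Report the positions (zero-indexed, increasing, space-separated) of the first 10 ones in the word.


0 1 2 4 5 6 7 8 10 11

n=0: ⌊399/303⌋−⌊142/303⌋ = 1−0 = 1  ← one
n=1: ⌊656/303⌋−⌊399/303⌋ = 2−1 = 1  ← one
n=2: ⌊913/303⌋−⌊656/303⌋ = 3−2 = 1  ← one
n=3: ⌊1170/303⌋−⌊913/303⌋ = 3−3 = 0
n=4: ⌊1427/303⌋−⌊1170/303⌋ = 4−3 = 1  ← one
n=5: ⌊1684/303⌋−⌊1427/303⌋ = 5−4 = 1  ← one
n=6: ⌊1941/303⌋−⌊1684/303⌋ = 6−5 = 1  ← one
n=7: ⌊2198/303⌋−⌊1941/303⌋ = 7−6 = 1  ← one
n=8: ⌊2455/303⌋−⌊2198/303⌋ = 8−7 = 1  ← one
n=9: ⌊2712/303⌋−⌊2455/303⌋ = 8−8 = 0
n=10: ⌊2969/303⌋−⌊2712/303⌋ = 9−8 = 1  ← one
n=11: ⌊3226/303⌋−⌊2969/303⌋ = 10−9 = 1  ← one
positions of the first 10 ones: 0 1 2 4 5 6 7 8 10 11


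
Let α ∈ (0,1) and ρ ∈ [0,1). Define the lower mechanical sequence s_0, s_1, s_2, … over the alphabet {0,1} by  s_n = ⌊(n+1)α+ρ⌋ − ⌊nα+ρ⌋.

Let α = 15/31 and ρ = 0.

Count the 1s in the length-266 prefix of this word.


#1s = Σ_{n=0}^{265} s_n = Σ_{n=0}^{265} (⌊(n+1)α+ρ⌋ − ⌊nα+ρ⌋)
the sum telescopes: every ⌊nα+ρ⌋ with 0 < n < 266 appears once with + and once with −, leaving ⌊266α+ρ⌋ − ⌊0·α+ρ⌋
266α + ρ = (266·15) / 31 = 3990/31
ρ = 0/31
⌊3990/31⌋ = 128,  ⌊0/31⌋ = 0
#1s = 128 − 0 = 128

128


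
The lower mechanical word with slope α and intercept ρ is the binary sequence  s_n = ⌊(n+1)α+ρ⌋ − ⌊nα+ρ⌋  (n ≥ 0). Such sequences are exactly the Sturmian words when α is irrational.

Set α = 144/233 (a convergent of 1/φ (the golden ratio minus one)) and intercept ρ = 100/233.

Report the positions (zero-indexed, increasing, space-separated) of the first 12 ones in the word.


0 2 4 5 7 9 10 12 13 15 17 18

n=0: ⌊244/233⌋−⌊100/233⌋ = 1−0 = 1  ← one
n=1: ⌊388/233⌋−⌊244/233⌋ = 1−1 = 0
n=2: ⌊532/233⌋−⌊388/233⌋ = 2−1 = 1  ← one
n=3: ⌊676/233⌋−⌊532/233⌋ = 2−2 = 0
n=4: ⌊820/233⌋−⌊676/233⌋ = 3−2 = 1  ← one
n=5: ⌊964/233⌋−⌊820/233⌋ = 4−3 = 1  ← one
n=6: ⌊1108/233⌋−⌊964/233⌋ = 4−4 = 0
n=7: ⌊1252/233⌋−⌊1108/233⌋ = 5−4 = 1  ← one
n=8: ⌊1396/233⌋−⌊1252/233⌋ = 5−5 = 0
n=9: ⌊1540/233⌋−⌊1396/233⌋ = 6−5 = 1  ← one
n=10: ⌊1684/233⌋−⌊1540/233⌋ = 7−6 = 1  ← one
n=11: ⌊1828/233⌋−⌊1684/233⌋ = 7−7 = 0
n=12: ⌊1972/233⌋−⌊1828/233⌋ = 8−7 = 1  ← one
n=13: ⌊2116/233⌋−⌊1972/233⌋ = 9−8 = 1  ← one
n=14: ⌊2260/233⌋−⌊2116/233⌋ = 9−9 = 0
n=15: ⌊2404/233⌋−⌊2260/233⌋ = 10−9 = 1  ← one
n=16: ⌊2548/233⌋−⌊2404/233⌋ = 10−10 = 0
n=17: ⌊2692/233⌋−⌊2548/233⌋ = 11−10 = 1  ← one
n=18: ⌊2836/233⌋−⌊2692/233⌋ = 12−11 = 1  ← one
positions of the first 12 ones: 0 2 4 5 7 9 10 12 13 15 17 18


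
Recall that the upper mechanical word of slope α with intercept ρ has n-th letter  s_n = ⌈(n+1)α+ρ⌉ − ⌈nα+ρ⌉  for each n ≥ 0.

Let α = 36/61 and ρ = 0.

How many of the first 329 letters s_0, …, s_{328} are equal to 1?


#1s = Σ_{n=0}^{328} s_n = Σ_{n=0}^{328} (⌈(n+1)α+ρ⌉ − ⌈nα+ρ⌉)
the sum telescopes: every ⌈nα+ρ⌉ with 0 < n < 329 appears once with + and once with −, leaving ⌈329α+ρ⌉ − ⌈0·α+ρ⌉
329α + ρ = (329·36) / 61 = 11844/61
ρ = 0/61
⌈11844/61⌉ = 195,  ⌈0/61⌉ = 0
#1s = 195 − 0 = 195

195


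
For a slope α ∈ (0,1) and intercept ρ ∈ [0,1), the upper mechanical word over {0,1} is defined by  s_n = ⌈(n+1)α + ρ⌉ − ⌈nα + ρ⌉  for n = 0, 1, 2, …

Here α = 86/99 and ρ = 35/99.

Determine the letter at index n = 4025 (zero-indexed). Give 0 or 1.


(n+1)α + ρ = (4026·86 + 35) / 99 = 346271/99
nα + ρ     = (4025·86 + 35) / 99 = 346185/99
⌈346271/99⌉ = 3498,  ⌈346185/99⌉ = 3497
s_{4025} = 3498 − 3497 = 1

1


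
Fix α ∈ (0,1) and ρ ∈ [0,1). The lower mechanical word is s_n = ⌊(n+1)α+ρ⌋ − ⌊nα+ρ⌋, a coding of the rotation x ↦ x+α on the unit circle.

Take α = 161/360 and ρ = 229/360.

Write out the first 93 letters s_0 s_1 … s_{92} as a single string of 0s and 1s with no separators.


n=0: ⌊(1·161+229)/360⌋ − ⌊(0·161+229)/360⌋ = ⌊390/360⌋ − ⌊229/360⌋ = 1 − 0 = 1
n=1: ⌊(2·161+229)/360⌋ − ⌊(1·161+229)/360⌋ = ⌊551/360⌋ − ⌊390/360⌋ = 1 − 1 = 0
n=2: ⌊(3·161+229)/360⌋ − ⌊(2·161+229)/360⌋ = ⌊712/360⌋ − ⌊551/360⌋ = 1 − 1 = 0
n=3: ⌊(4·161+229)/360⌋ − ⌊(3·161+229)/360⌋ = ⌊873/360⌋ − ⌊712/360⌋ = 2 − 1 = 1
n=4: ⌊(5·161+229)/360⌋ − ⌊(4·161+229)/360⌋ = ⌊1034/360⌋ − ⌊873/360⌋ = 2 − 2 = 0
n=5: ⌊(6·161+229)/360⌋ − ⌊(5·161+229)/360⌋ = ⌊1195/360⌋ − ⌊1034/360⌋ = 3 − 2 = 1
n=6: ⌊(7·161+229)/360⌋ − ⌊(6·161+229)/360⌋ = ⌊1356/360⌋ − ⌊1195/360⌋ = 3 − 3 = 0
n=7: ⌊(8·161+229)/360⌋ − ⌊(7·161+229)/360⌋ = ⌊1517/360⌋ − ⌊1356/360⌋ = 4 − 3 = 1
n=8: ⌊(9·161+229)/360⌋ − ⌊(8·161+229)/360⌋ = ⌊1678/360⌋ − ⌊1517/360⌋ = 4 − 4 = 0
n=9: ⌊(10·161+229)/360⌋ − ⌊(9·161+229)/360⌋ = ⌊1839/360⌋ − ⌊1678/360⌋ = 5 − 4 = 1
n=10: ⌊(11·161+229)/360⌋ − ⌊(10·161+229)/360⌋ = ⌊2000/360⌋ − ⌊1839/360⌋ = 5 − 5 = 0
n=11: ⌊(12·161+229)/360⌋ − ⌊(11·161+229)/360⌋ = ⌊2161/360⌋ − ⌊2000/360⌋ = 6 − 5 = 1
n=12: ⌊(13·161+229)/360⌋ − ⌊(12·161+229)/360⌋ = ⌊2322/360⌋ − ⌊2161/360⌋ = 6 − 6 = 0
n=13: ⌊(14·161+229)/360⌋ − ⌊(13·161+229)/360⌋ = ⌊2483/360⌋ − ⌊2322/360⌋ = 6 − 6 = 0
n=14: ⌊(15·161+229)/360⌋ − ⌊(14·161+229)/360⌋ = ⌊2644/360⌋ − ⌊2483/360⌋ = 7 − 6 = 1
n=15: ⌊(16·161+229)/360⌋ − ⌊(15·161+229)/360⌋ = ⌊2805/360⌋ − ⌊2644/360⌋ = 7 − 7 = 0
n=16: ⌊(17·161+229)/360⌋ − ⌊(16·161+229)/360⌋ = ⌊2966/360⌋ − ⌊2805/360⌋ = 8 − 7 = 1
n=17: ⌊(18·161+229)/360⌋ − ⌊(17·161+229)/360⌋ = ⌊3127/360⌋ − ⌊2966/360⌋ = 8 − 8 = 0
n=18: ⌊(19·161+229)/360⌋ − ⌊(18·161+229)/360⌋ = ⌊3288/360⌋ − ⌊3127/360⌋ = 9 − 8 = 1
n=19: ⌊(20·161+229)/360⌋ − ⌊(19·161+229)/360⌋ = ⌊3449/360⌋ − ⌊3288/360⌋ = 9 − 9 = 0
n=20: ⌊(21·161+229)/360⌋ − ⌊(20·161+229)/360⌋ = ⌊3610/360⌋ − ⌊3449/360⌋ = 10 − 9 = 1
n=21: ⌊(22·161+229)/360⌋ − ⌊(21·161+229)/360⌋ = ⌊3771/360⌋ − ⌊3610/360⌋ = 10 − 10 = 0
n=22: ⌊(23·161+229)/360⌋ − ⌊(22·161+229)/360⌋ = ⌊3932/360⌋ − ⌊3771/360⌋ = 10 − 10 = 0
n=23: ⌊(24·161+229)/360⌋ − ⌊(23·161+229)/360⌋ = ⌊4093/360⌋ − ⌊3932/360⌋ = 11 − 10 = 1
n=24: ⌊(25·161+229)/360⌋ − ⌊(24·161+229)/360⌋ = ⌊4254/360⌋ − ⌊4093/360⌋ = 11 − 11 = 0
n=25: ⌊(26·161+229)/360⌋ − ⌊(25·161+229)/360⌋ = ⌊4415/360⌋ − ⌊4254/360⌋ = 12 − 11 = 1
n=26: ⌊(27·161+229)/360⌋ − ⌊(26·161+229)/360⌋ = ⌊4576/360⌋ − ⌊4415/360⌋ = 12 − 12 = 0
n=27: ⌊(28·161+229)/360⌋ − ⌊(27·161+229)/360⌋ = ⌊4737/360⌋ − ⌊4576/360⌋ = 13 − 12 = 1
n=28: ⌊(29·161+229)/360⌋ − ⌊(28·161+229)/360⌋ = ⌊4898/360⌋ − ⌊4737/360⌋ = 13 − 13 = 0
n=29: ⌊(30·161+229)/360⌋ − ⌊(29·161+229)/360⌋ = ⌊5059/360⌋ − ⌊4898/360⌋ = 14 − 13 = 1
n=30: ⌊(31·161+229)/360⌋ − ⌊(30·161+229)/360⌋ = ⌊5220/360⌋ − ⌊5059/360⌋ = 14 − 14 = 0
n=31: ⌊(32·161+229)/360⌋ − ⌊(31·161+229)/360⌋ = ⌊5381/360⌋ − ⌊5220/360⌋ = 14 − 14 = 0
n=32: ⌊(33·161+229)/360⌋ − ⌊(32·161+229)/360⌋ = ⌊5542/360⌋ − ⌊5381/360⌋ = 15 − 14 = 1
n=33: ⌊(34·161+229)/360⌋ − ⌊(33·161+229)/360⌋ = ⌊5703/360⌋ − ⌊5542/360⌋ = 15 − 15 = 0
n=34: ⌊(35·161+229)/360⌋ − ⌊(34·161+229)/360⌋ = ⌊5864/360⌋ − ⌊5703/360⌋ = 16 − 15 = 1
n=35: ⌊(36·161+229)/360⌋ − ⌊(35·161+229)/360⌋ = ⌊6025/360⌋ − ⌊5864/360⌋ = 16 − 16 = 0
n=36: ⌊(37·161+229)/360⌋ − ⌊(36·161+229)/360⌋ = ⌊6186/360⌋ − ⌊6025/360⌋ = 17 − 16 = 1
n=37: ⌊(38·161+229)/360⌋ − ⌊(37·161+229)/360⌋ = ⌊6347/360⌋ − ⌊6186/360⌋ = 17 − 17 = 0
n=38: ⌊(39·161+229)/360⌋ − ⌊(38·161+229)/360⌋ = ⌊6508/360⌋ − ⌊6347/360⌋ = 18 − 17 = 1
n=39: ⌊(40·161+229)/360⌋ − ⌊(39·161+229)/360⌋ = ⌊6669/360⌋ − ⌊6508/360⌋ = 18 − 18 = 0
n=40: ⌊(41·161+229)/360⌋ − ⌊(40·161+229)/360⌋ = ⌊6830/360⌋ − ⌊6669/360⌋ = 18 − 18 = 0
n=41: ⌊(42·161+229)/360⌋ − ⌊(41·161+229)/360⌋ = ⌊6991/360⌋ − ⌊6830/360⌋ = 19 − 18 = 1
n=42: ⌊(43·161+229)/360⌋ − ⌊(42·161+229)/360⌋ = ⌊7152/360⌋ − ⌊6991/360⌋ = 19 − 19 = 0
n=43: ⌊(44·161+229)/360⌋ − ⌊(43·161+229)/360⌋ = ⌊7313/360⌋ − ⌊7152/360⌋ = 20 − 19 = 1
n=44: ⌊(45·161+229)/360⌋ − ⌊(44·161+229)/360⌋ = ⌊7474/360⌋ − ⌊7313/360⌋ = 20 − 20 = 0
n=45: ⌊(46·161+229)/360⌋ − ⌊(45·161+229)/360⌋ = ⌊7635/360⌋ − ⌊7474/360⌋ = 21 − 20 = 1
n=46: ⌊(47·161+229)/360⌋ − ⌊(46·161+229)/360⌋ = ⌊7796/360⌋ − ⌊7635/360⌋ = 21 − 21 = 0
n=47: ⌊(48·161+229)/360⌋ − ⌊(47·161+229)/360⌋ = ⌊7957/360⌋ − ⌊7796/360⌋ = 22 − 21 = 1
n=48: ⌊(49·161+229)/360⌋ − ⌊(48·161+229)/360⌋ = ⌊8118/360⌋ − ⌊7957/360⌋ = 22 − 22 = 0
n=49: ⌊(50·161+229)/360⌋ − ⌊(49·161+229)/360⌋ = ⌊8279/360⌋ − ⌊8118/360⌋ = 22 − 22 = 0
n=50: ⌊(51·161+229)/360⌋ − ⌊(50·161+229)/360⌋ = ⌊8440/360⌋ − ⌊8279/360⌋ = 23 − 22 = 1
n=51: ⌊(52·161+229)/360⌋ − ⌊(51·161+229)/360⌋ = ⌊8601/360⌋ − ⌊8440/360⌋ = 23 − 23 = 0
n=52: ⌊(53·161+229)/360⌋ − ⌊(52·161+229)/360⌋ = ⌊8762/360⌋ − ⌊8601/360⌋ = 24 − 23 = 1
n=53: ⌊(54·161+229)/360⌋ − ⌊(53·161+229)/360⌋ = ⌊8923/360⌋ − ⌊8762/360⌋ = 24 − 24 = 0
n=54: ⌊(55·161+229)/360⌋ − ⌊(54·161+229)/360⌋ = ⌊9084/360⌋ − ⌊8923/360⌋ = 25 − 24 = 1
n=55: ⌊(56·161+229)/360⌋ − ⌊(55·161+229)/360⌋ = ⌊9245/360⌋ − ⌊9084/360⌋ = 25 − 25 = 0
n=56: ⌊(57·161+229)/360⌋ − ⌊(56·161+229)/360⌋ = ⌊9406/360⌋ − ⌊9245/360⌋ = 26 − 25 = 1
n=57: ⌊(58·161+229)/360⌋ − ⌊(57·161+229)/360⌋ = ⌊9567/360⌋ − ⌊9406/360⌋ = 26 − 26 = 0
n=58: ⌊(59·161+229)/360⌋ − ⌊(58·161+229)/360⌋ = ⌊9728/360⌋ − ⌊9567/360⌋ = 27 − 26 = 1
n=59: ⌊(60·161+229)/360⌋ − ⌊(59·161+229)/360⌋ = ⌊9889/360⌋ − ⌊9728/360⌋ = 27 − 27 = 0
n=60: ⌊(61·161+229)/360⌋ − ⌊(60·161+229)/360⌋ = ⌊10050/360⌋ − ⌊9889/360⌋ = 27 − 27 = 0
n=61: ⌊(62·161+229)/360⌋ − ⌊(61·161+229)/360⌋ = ⌊10211/360⌋ − ⌊10050/360⌋ = 28 − 27 = 1
n=62: ⌊(63·161+229)/360⌋ − ⌊(62·161+229)/360⌋ = ⌊10372/360⌋ − ⌊10211/360⌋ = 28 − 28 = 0
n=63: ⌊(64·161+229)/360⌋ − ⌊(63·161+229)/360⌋ = ⌊10533/360⌋ − ⌊10372/360⌋ = 29 − 28 = 1
n=64: ⌊(65·161+229)/360⌋ − ⌊(64·161+229)/360⌋ = ⌊10694/360⌋ − ⌊10533/360⌋ = 29 − 29 = 0
n=65: ⌊(66·161+229)/360⌋ − ⌊(65·161+229)/360⌋ = ⌊10855/360⌋ − ⌊10694/360⌋ = 30 − 29 = 1
n=66: ⌊(67·161+229)/360⌋ − ⌊(66·161+229)/360⌋ = ⌊11016/360⌋ − ⌊10855/360⌋ = 30 − 30 = 0
n=67: ⌊(68·161+229)/360⌋ − ⌊(67·161+229)/360⌋ = ⌊11177/360⌋ − ⌊11016/360⌋ = 31 − 30 = 1
n=68: ⌊(69·161+229)/360⌋ − ⌊(68·161+229)/360⌋ = ⌊11338/360⌋ − ⌊11177/360⌋ = 31 − 31 = 0
n=69: ⌊(70·161+229)/360⌋ − ⌊(69·161+229)/360⌋ = ⌊11499/360⌋ − ⌊11338/360⌋ = 31 − 31 = 0
n=70: ⌊(71·161+229)/360⌋ − ⌊(70·161+229)/360⌋ = ⌊11660/360⌋ − ⌊11499/360⌋ = 32 − 31 = 1
n=71: ⌊(72·161+229)/360⌋ − ⌊(71·161+229)/360⌋ = ⌊11821/360⌋ − ⌊11660/360⌋ = 32 − 32 = 0
n=72: ⌊(73·161+229)/360⌋ − ⌊(72·161+229)/360⌋ = ⌊11982/360⌋ − ⌊11821/360⌋ = 33 − 32 = 1
n=73: ⌊(74·161+229)/360⌋ − ⌊(73·161+229)/360⌋ = ⌊12143/360⌋ − ⌊11982/360⌋ = 33 − 33 = 0
n=74: ⌊(75·161+229)/360⌋ − ⌊(74·161+229)/360⌋ = ⌊12304/360⌋ − ⌊12143/360⌋ = 34 − 33 = 1
n=75: ⌊(76·161+229)/360⌋ − ⌊(75·161+229)/360⌋ = ⌊12465/360⌋ − ⌊12304/360⌋ = 34 − 34 = 0
n=76: ⌊(77·161+229)/360⌋ − ⌊(76·161+229)/360⌋ = ⌊12626/360⌋ − ⌊12465/360⌋ = 35 − 34 = 1
n=77: ⌊(78·161+229)/360⌋ − ⌊(77·161+229)/360⌋ = ⌊12787/360⌋ − ⌊12626/360⌋ = 35 − 35 = 0
n=78: ⌊(79·161+229)/360⌋ − ⌊(78·161+229)/360⌋ = ⌊12948/360⌋ − ⌊12787/360⌋ = 35 − 35 = 0
n=79: ⌊(80·161+229)/360⌋ − ⌊(79·161+229)/360⌋ = ⌊13109/360⌋ − ⌊12948/360⌋ = 36 − 35 = 1
n=80: ⌊(81·161+229)/360⌋ − ⌊(80·161+229)/360⌋ = ⌊13270/360⌋ − ⌊13109/360⌋ = 36 − 36 = 0
n=81: ⌊(82·161+229)/360⌋ − ⌊(81·161+229)/360⌋ = ⌊13431/360⌋ − ⌊13270/360⌋ = 37 − 36 = 1
n=82: ⌊(83·161+229)/360⌋ − ⌊(82·161+229)/360⌋ = ⌊13592/360⌋ − ⌊13431/360⌋ = 37 − 37 = 0
n=83: ⌊(84·161+229)/360⌋ − ⌊(83·161+229)/360⌋ = ⌊13753/360⌋ − ⌊13592/360⌋ = 38 − 37 = 1
n=84: ⌊(85·161+229)/360⌋ − ⌊(84·161+229)/360⌋ = ⌊13914/360⌋ − ⌊13753/360⌋ = 38 − 38 = 0
n=85: ⌊(86·161+229)/360⌋ − ⌊(85·161+229)/360⌋ = ⌊14075/360⌋ − ⌊13914/360⌋ = 39 − 38 = 1
n=86: ⌊(87·161+229)/360⌋ − ⌊(86·161+229)/360⌋ = ⌊14236/360⌋ − ⌊14075/360⌋ = 39 − 39 = 0
n=87: ⌊(88·161+229)/360⌋ − ⌊(87·161+229)/360⌋ = ⌊14397/360⌋ − ⌊14236/360⌋ = 39 − 39 = 0
n=88: ⌊(89·161+229)/360⌋ − ⌊(88·161+229)/360⌋ = ⌊14558/360⌋ − ⌊14397/360⌋ = 40 − 39 = 1
n=89: ⌊(90·161+229)/360⌋ − ⌊(89·161+229)/360⌋ = ⌊14719/360⌋ − ⌊14558/360⌋ = 40 − 40 = 0
n=90: ⌊(91·161+229)/360⌋ − ⌊(90·161+229)/360⌋ = ⌊14880/360⌋ − ⌊14719/360⌋ = 41 − 40 = 1
n=91: ⌊(92·161+229)/360⌋ − ⌊(91·161+229)/360⌋ = ⌊15041/360⌋ − ⌊14880/360⌋ = 41 − 41 = 0
n=92: ⌊(93·161+229)/360⌋ − ⌊(92·161+229)/360⌋ = ⌊15202/360⌋ − ⌊15041/360⌋ = 42 − 41 = 1

100101010101001010101001010101001010101001010101001010101010010101010010101010010101010010101


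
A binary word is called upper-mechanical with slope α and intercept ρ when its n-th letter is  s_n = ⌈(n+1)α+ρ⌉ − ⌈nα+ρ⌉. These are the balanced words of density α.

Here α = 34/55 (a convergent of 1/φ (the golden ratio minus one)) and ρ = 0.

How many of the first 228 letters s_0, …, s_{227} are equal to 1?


141

#1s = Σ_{n=0}^{227} s_n = Σ_{n=0}^{227} (⌈(n+1)α+ρ⌉ − ⌈nα+ρ⌉)
the sum telescopes: every ⌈nα+ρ⌉ with 0 < n < 228 appears once with + and once with −, leaving ⌈228α+ρ⌉ − ⌈0·α+ρ⌉
228α + ρ = (228·34) / 55 = 7752/55
ρ = 0/55
⌈7752/55⌉ = 141,  ⌈0/55⌉ = 0
#1s = 141 − 0 = 141


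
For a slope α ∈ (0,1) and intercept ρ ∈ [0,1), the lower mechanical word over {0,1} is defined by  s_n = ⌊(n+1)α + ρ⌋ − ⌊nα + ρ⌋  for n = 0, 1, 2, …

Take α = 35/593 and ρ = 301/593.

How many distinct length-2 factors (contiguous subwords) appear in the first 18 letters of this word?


t_n = ⌊(n·35+301)/593⌋ for n = 0 … 18:
  n=0…9: ⌊301/593⌋=0 ⌊336/593⌋=0 ⌊371/593⌋=0 ⌊406/593⌋=0 ⌊441/593⌋=0 ⌊476/593⌋=0 ⌊511/593⌋=0 ⌊546/593⌋=0 ⌊581/593⌋=0 ⌊616/593⌋=1
  n=10…18: ⌊651/593⌋=1 ⌊686/593⌋=1 ⌊721/593⌋=1 ⌊756/593⌋=1 ⌊791/593⌋=1 ⌊826/593⌋=1 ⌊861/593⌋=1 ⌊896/593⌋=1 ⌊931/593⌋=1
s_n = t_(n+1) − t_n for n = 0 … 17 gives
prefix = 000000001000000000
slide a length-2 window over [0..1] … [16..17] (17 windows); first occurrence of each distinct factor:
  [  0..  1] 00
  [  7..  8] 01
  [  8..  9] 10
  (the other 14 windows repeat one of these)
distinct factors: {00, 01, 10}
count = 3  (Sturmian bound for length 2 is 3)

3


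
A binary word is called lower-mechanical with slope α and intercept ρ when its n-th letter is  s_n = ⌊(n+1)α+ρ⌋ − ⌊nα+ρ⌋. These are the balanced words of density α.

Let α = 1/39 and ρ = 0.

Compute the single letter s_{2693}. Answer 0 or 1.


(n+1)α + ρ = (2694·1) / 39 = 2694/39
nα + ρ     = (2693·1) / 39 = 2693/39
⌊2694/39⌋ = 69,  ⌊2693/39⌋ = 69
s_{2693} = 69 − 69 = 0

0


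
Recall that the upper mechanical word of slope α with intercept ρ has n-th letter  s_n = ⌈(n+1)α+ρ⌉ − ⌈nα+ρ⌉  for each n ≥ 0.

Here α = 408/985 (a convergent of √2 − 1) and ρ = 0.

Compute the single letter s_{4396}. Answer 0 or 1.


(n+1)α + ρ = (4397·408) / 985 = 1793976/985
nα + ρ     = (4396·408) / 985 = 1793568/985
⌈1793976/985⌉ = 1822,  ⌈1793568/985⌉ = 1821
s_{4396} = 1822 − 1821 = 1

1


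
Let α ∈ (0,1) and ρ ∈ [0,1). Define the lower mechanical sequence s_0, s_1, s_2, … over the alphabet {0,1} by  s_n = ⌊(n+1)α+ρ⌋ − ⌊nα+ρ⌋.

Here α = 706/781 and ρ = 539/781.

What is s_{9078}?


(n+1)α + ρ = (9079·706 + 539) / 781 = 6410313/781
nα + ρ     = (9078·706 + 539) / 781 = 6409607/781
⌊6410313/781⌋ = 8207,  ⌊6409607/781⌋ = 8206
s_{9078} = 8207 − 8206 = 1

1


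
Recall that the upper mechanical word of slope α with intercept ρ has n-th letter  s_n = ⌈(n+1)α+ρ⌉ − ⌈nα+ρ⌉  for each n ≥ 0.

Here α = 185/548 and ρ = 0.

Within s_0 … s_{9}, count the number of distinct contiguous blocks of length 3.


t_n = ⌈(n·185)/548⌉ for n = 0 … 10:
  n=0…9: ⌈0/548⌉=0 ⌈185/548⌉=1 ⌈370/548⌉=1 ⌈555/548⌉=2 ⌈740/548⌉=2 ⌈925/548⌉=2 ⌈1110/548⌉=3 ⌈1295/548⌉=3 ⌈1480/548⌉=3 ⌈1665/548⌉=4
  n=10: ⌈1850/548⌉=4
s_n = t_(n+1) − t_n for n = 0 … 9 gives
prefix = 1010010010
slide a length-3 window over [0..2] … [7..9] (8 windows); first occurrence of each distinct factor:
  [  0..  2] 101
  [  1..  3] 010
  [  2..  4] 100
  [  3..  5] 001
  (the other 4 windows repeat one of these)
distinct factors: {001, 010, 100, 101}
count = 4  (Sturmian bound for length 3 is 4)

4


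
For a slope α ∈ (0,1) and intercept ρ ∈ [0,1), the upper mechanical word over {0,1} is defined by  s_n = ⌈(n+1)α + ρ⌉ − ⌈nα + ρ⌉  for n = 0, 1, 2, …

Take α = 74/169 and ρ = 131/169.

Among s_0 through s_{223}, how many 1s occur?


#1s = Σ_{n=0}^{223} s_n = Σ_{n=0}^{223} (⌈(n+1)α+ρ⌉ − ⌈nα+ρ⌉)
the sum telescopes: every ⌈nα+ρ⌉ with 0 < n < 224 appears once with + and once with −, leaving ⌈224α+ρ⌉ − ⌈0·α+ρ⌉
224α + ρ = (224·74 + 131) / 169 = 16707/169
ρ = 131/169
⌈16707/169⌉ = 99,  ⌈131/169⌉ = 1
#1s = 99 − 1 = 98

98


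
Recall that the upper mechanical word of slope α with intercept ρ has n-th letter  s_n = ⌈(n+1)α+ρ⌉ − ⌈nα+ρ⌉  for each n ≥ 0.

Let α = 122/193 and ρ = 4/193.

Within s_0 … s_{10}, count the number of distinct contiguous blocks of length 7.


t_n = ⌈(n·122+4)/193⌉ for n = 0 … 11:
  n=0…9: ⌈4/193⌉=1 ⌈126/193⌉=1 ⌈248/193⌉=2 ⌈370/193⌉=2 ⌈492/193⌉=3 ⌈614/193⌉=4 ⌈736/193⌉=4 ⌈858/193⌉=5 ⌈980/193⌉=6 ⌈1102/193⌉=6
  n=10…11: ⌈1224/193⌉=7 ⌈1346/193⌉=7
s_n = t_(n+1) − t_n for n = 0 … 10 gives
prefix = 01011011010
slide a length-7 window over [0..6] … [4..10] (5 windows); first occurrence of each distinct factor:
  [  0..  6] 0101101
  [  1..  7] 1011011
  [  2..  8] 0110110
  [  3..  9] 1101101
  [  4.. 10] 1011010
distinct factors: {0101101, 0110110, 1011010, 1011011, 1101101}
count = 5  (Sturmian bound for length 7 is 8)

5


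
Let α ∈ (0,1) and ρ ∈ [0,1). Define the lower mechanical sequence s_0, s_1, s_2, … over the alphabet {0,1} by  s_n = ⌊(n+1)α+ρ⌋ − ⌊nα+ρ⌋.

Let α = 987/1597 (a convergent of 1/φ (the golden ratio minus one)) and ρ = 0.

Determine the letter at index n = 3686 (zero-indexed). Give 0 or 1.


(n+1)α + ρ = (3687·987) / 1597 = 3639069/1597
nα + ρ     = (3686·987) / 1597 = 3638082/1597
⌊3639069/1597⌋ = 2278,  ⌊3638082/1597⌋ = 2278
s_{3686} = 2278 − 2278 = 0

0


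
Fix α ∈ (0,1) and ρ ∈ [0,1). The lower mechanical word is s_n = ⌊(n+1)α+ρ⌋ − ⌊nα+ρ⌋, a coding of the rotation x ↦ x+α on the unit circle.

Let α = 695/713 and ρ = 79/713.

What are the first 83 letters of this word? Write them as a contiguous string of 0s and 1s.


n=0: ⌊(1·695+79)/713⌋ − ⌊(0·695+79)/713⌋ = ⌊774/713⌋ − ⌊79/713⌋ = 1 − 0 = 1
n=1: ⌊(2·695+79)/713⌋ − ⌊(1·695+79)/713⌋ = ⌊1469/713⌋ − ⌊774/713⌋ = 2 − 1 = 1
n=2: ⌊(3·695+79)/713⌋ − ⌊(2·695+79)/713⌋ = ⌊2164/713⌋ − ⌊1469/713⌋ = 3 − 2 = 1
n=3: ⌊(4·695+79)/713⌋ − ⌊(3·695+79)/713⌋ = ⌊2859/713⌋ − ⌊2164/713⌋ = 4 − 3 = 1
n=4: ⌊(5·695+79)/713⌋ − ⌊(4·695+79)/713⌋ = ⌊3554/713⌋ − ⌊2859/713⌋ = 4 − 4 = 0
n=5: ⌊(6·695+79)/713⌋ − ⌊(5·695+79)/713⌋ = ⌊4249/713⌋ − ⌊3554/713⌋ = 5 − 4 = 1
n=6: ⌊(7·695+79)/713⌋ − ⌊(6·695+79)/713⌋ = ⌊4944/713⌋ − ⌊4249/713⌋ = 6 − 5 = 1
n=7: ⌊(8·695+79)/713⌋ − ⌊(7·695+79)/713⌋ = ⌊5639/713⌋ − ⌊4944/713⌋ = 7 − 6 = 1
n=8: ⌊(9·695+79)/713⌋ − ⌊(8·695+79)/713⌋ = ⌊6334/713⌋ − ⌊5639/713⌋ = 8 − 7 = 1
n=9: ⌊(10·695+79)/713⌋ − ⌊(9·695+79)/713⌋ = ⌊7029/713⌋ − ⌊6334/713⌋ = 9 − 8 = 1
n=10: ⌊(11·695+79)/713⌋ − ⌊(10·695+79)/713⌋ = ⌊7724/713⌋ − ⌊7029/713⌋ = 10 − 9 = 1
n=11: ⌊(12·695+79)/713⌋ − ⌊(11·695+79)/713⌋ = ⌊8419/713⌋ − ⌊7724/713⌋ = 11 − 10 = 1
n=12: ⌊(13·695+79)/713⌋ − ⌊(12·695+79)/713⌋ = ⌊9114/713⌋ − ⌊8419/713⌋ = 12 − 11 = 1
n=13: ⌊(14·695+79)/713⌋ − ⌊(13·695+79)/713⌋ = ⌊9809/713⌋ − ⌊9114/713⌋ = 13 − 12 = 1
n=14: ⌊(15·695+79)/713⌋ − ⌊(14·695+79)/713⌋ = ⌊10504/713⌋ − ⌊9809/713⌋ = 14 − 13 = 1
n=15: ⌊(16·695+79)/713⌋ − ⌊(15·695+79)/713⌋ = ⌊11199/713⌋ − ⌊10504/713⌋ = 15 − 14 = 1
n=16: ⌊(17·695+79)/713⌋ − ⌊(16·695+79)/713⌋ = ⌊11894/713⌋ − ⌊11199/713⌋ = 16 − 15 = 1
n=17: ⌊(18·695+79)/713⌋ − ⌊(17·695+79)/713⌋ = ⌊12589/713⌋ − ⌊11894/713⌋ = 17 − 16 = 1
n=18: ⌊(19·695+79)/713⌋ − ⌊(18·695+79)/713⌋ = ⌊13284/713⌋ − ⌊12589/713⌋ = 18 − 17 = 1
n=19: ⌊(20·695+79)/713⌋ − ⌊(19·695+79)/713⌋ = ⌊13979/713⌋ − ⌊13284/713⌋ = 19 − 18 = 1
n=20: ⌊(21·695+79)/713⌋ − ⌊(20·695+79)/713⌋ = ⌊14674/713⌋ − ⌊13979/713⌋ = 20 − 19 = 1
n=21: ⌊(22·695+79)/713⌋ − ⌊(21·695+79)/713⌋ = ⌊15369/713⌋ − ⌊14674/713⌋ = 21 − 20 = 1
n=22: ⌊(23·695+79)/713⌋ − ⌊(22·695+79)/713⌋ = ⌊16064/713⌋ − ⌊15369/713⌋ = 22 − 21 = 1
n=23: ⌊(24·695+79)/713⌋ − ⌊(23·695+79)/713⌋ = ⌊16759/713⌋ − ⌊16064/713⌋ = 23 − 22 = 1
n=24: ⌊(25·695+79)/713⌋ − ⌊(24·695+79)/713⌋ = ⌊17454/713⌋ − ⌊16759/713⌋ = 24 − 23 = 1
n=25: ⌊(26·695+79)/713⌋ − ⌊(25·695+79)/713⌋ = ⌊18149/713⌋ − ⌊17454/713⌋ = 25 − 24 = 1
n=26: ⌊(27·695+79)/713⌋ − ⌊(26·695+79)/713⌋ = ⌊18844/713⌋ − ⌊18149/713⌋ = 26 − 25 = 1
n=27: ⌊(28·695+79)/713⌋ − ⌊(27·695+79)/713⌋ = ⌊19539/713⌋ − ⌊18844/713⌋ = 27 − 26 = 1
n=28: ⌊(29·695+79)/713⌋ − ⌊(28·695+79)/713⌋ = ⌊20234/713⌋ − ⌊19539/713⌋ = 28 − 27 = 1
n=29: ⌊(30·695+79)/713⌋ − ⌊(29·695+79)/713⌋ = ⌊20929/713⌋ − ⌊20234/713⌋ = 29 − 28 = 1
n=30: ⌊(31·695+79)/713⌋ − ⌊(30·695+79)/713⌋ = ⌊21624/713⌋ − ⌊20929/713⌋ = 30 − 29 = 1
n=31: ⌊(32·695+79)/713⌋ − ⌊(31·695+79)/713⌋ = ⌊22319/713⌋ − ⌊21624/713⌋ = 31 − 30 = 1
n=32: ⌊(33·695+79)/713⌋ − ⌊(32·695+79)/713⌋ = ⌊23014/713⌋ − ⌊22319/713⌋ = 32 − 31 = 1
n=33: ⌊(34·695+79)/713⌋ − ⌊(33·695+79)/713⌋ = ⌊23709/713⌋ − ⌊23014/713⌋ = 33 − 32 = 1
n=34: ⌊(35·695+79)/713⌋ − ⌊(34·695+79)/713⌋ = ⌊24404/713⌋ − ⌊23709/713⌋ = 34 − 33 = 1
n=35: ⌊(36·695+79)/713⌋ − ⌊(35·695+79)/713⌋ = ⌊25099/713⌋ − ⌊24404/713⌋ = 35 − 34 = 1
n=36: ⌊(37·695+79)/713⌋ − ⌊(36·695+79)/713⌋ = ⌊25794/713⌋ − ⌊25099/713⌋ = 36 − 35 = 1
n=37: ⌊(38·695+79)/713⌋ − ⌊(37·695+79)/713⌋ = ⌊26489/713⌋ − ⌊25794/713⌋ = 37 − 36 = 1
n=38: ⌊(39·695+79)/713⌋ − ⌊(38·695+79)/713⌋ = ⌊27184/713⌋ − ⌊26489/713⌋ = 38 − 37 = 1
n=39: ⌊(40·695+79)/713⌋ − ⌊(39·695+79)/713⌋ = ⌊27879/713⌋ − ⌊27184/713⌋ = 39 − 38 = 1
n=40: ⌊(41·695+79)/713⌋ − ⌊(40·695+79)/713⌋ = ⌊28574/713⌋ − ⌊27879/713⌋ = 40 − 39 = 1
n=41: ⌊(42·695+79)/713⌋ − ⌊(41·695+79)/713⌋ = ⌊29269/713⌋ − ⌊28574/713⌋ = 41 − 40 = 1
n=42: ⌊(43·695+79)/713⌋ − ⌊(42·695+79)/713⌋ = ⌊29964/713⌋ − ⌊29269/713⌋ = 42 − 41 = 1
n=43: ⌊(44·695+79)/713⌋ − ⌊(43·695+79)/713⌋ = ⌊30659/713⌋ − ⌊29964/713⌋ = 43 − 42 = 1
n=44: ⌊(45·695+79)/713⌋ − ⌊(44·695+79)/713⌋ = ⌊31354/713⌋ − ⌊30659/713⌋ = 43 − 43 = 0
n=45: ⌊(46·695+79)/713⌋ − ⌊(45·695+79)/713⌋ = ⌊32049/713⌋ − ⌊31354/713⌋ = 44 − 43 = 1
n=46: ⌊(47·695+79)/713⌋ − ⌊(46·695+79)/713⌋ = ⌊32744/713⌋ − ⌊32049/713⌋ = 45 − 44 = 1
n=47: ⌊(48·695+79)/713⌋ − ⌊(47·695+79)/713⌋ = ⌊33439/713⌋ − ⌊32744/713⌋ = 46 − 45 = 1
n=48: ⌊(49·695+79)/713⌋ − ⌊(48·695+79)/713⌋ = ⌊34134/713⌋ − ⌊33439/713⌋ = 47 − 46 = 1
n=49: ⌊(50·695+79)/713⌋ − ⌊(49·695+79)/713⌋ = ⌊34829/713⌋ − ⌊34134/713⌋ = 48 − 47 = 1
n=50: ⌊(51·695+79)/713⌋ − ⌊(50·695+79)/713⌋ = ⌊35524/713⌋ − ⌊34829/713⌋ = 49 − 48 = 1
n=51: ⌊(52·695+79)/713⌋ − ⌊(51·695+79)/713⌋ = ⌊36219/713⌋ − ⌊35524/713⌋ = 50 − 49 = 1
n=52: ⌊(53·695+79)/713⌋ − ⌊(52·695+79)/713⌋ = ⌊36914/713⌋ − ⌊36219/713⌋ = 51 − 50 = 1
n=53: ⌊(54·695+79)/713⌋ − ⌊(53·695+79)/713⌋ = ⌊37609/713⌋ − ⌊36914/713⌋ = 52 − 51 = 1
n=54: ⌊(55·695+79)/713⌋ − ⌊(54·695+79)/713⌋ = ⌊38304/713⌋ − ⌊37609/713⌋ = 53 − 52 = 1
n=55: ⌊(56·695+79)/713⌋ − ⌊(55·695+79)/713⌋ = ⌊38999/713⌋ − ⌊38304/713⌋ = 54 − 53 = 1
n=56: ⌊(57·695+79)/713⌋ − ⌊(56·695+79)/713⌋ = ⌊39694/713⌋ − ⌊38999/713⌋ = 55 − 54 = 1
n=57: ⌊(58·695+79)/713⌋ − ⌊(57·695+79)/713⌋ = ⌊40389/713⌋ − ⌊39694/713⌋ = 56 − 55 = 1
n=58: ⌊(59·695+79)/713⌋ − ⌊(58·695+79)/713⌋ = ⌊41084/713⌋ − ⌊40389/713⌋ = 57 − 56 = 1
n=59: ⌊(60·695+79)/713⌋ − ⌊(59·695+79)/713⌋ = ⌊41779/713⌋ − ⌊41084/713⌋ = 58 − 57 = 1
n=60: ⌊(61·695+79)/713⌋ − ⌊(60·695+79)/713⌋ = ⌊42474/713⌋ − ⌊41779/713⌋ = 59 − 58 = 1
n=61: ⌊(62·695+79)/713⌋ − ⌊(61·695+79)/713⌋ = ⌊43169/713⌋ − ⌊42474/713⌋ = 60 − 59 = 1
n=62: ⌊(63·695+79)/713⌋ − ⌊(62·695+79)/713⌋ = ⌊43864/713⌋ − ⌊43169/713⌋ = 61 − 60 = 1
n=63: ⌊(64·695+79)/713⌋ − ⌊(63·695+79)/713⌋ = ⌊44559/713⌋ − ⌊43864/713⌋ = 62 − 61 = 1
n=64: ⌊(65·695+79)/713⌋ − ⌊(64·695+79)/713⌋ = ⌊45254/713⌋ − ⌊44559/713⌋ = 63 − 62 = 1
n=65: ⌊(66·695+79)/713⌋ − ⌊(65·695+79)/713⌋ = ⌊45949/713⌋ − ⌊45254/713⌋ = 64 − 63 = 1
n=66: ⌊(67·695+79)/713⌋ − ⌊(66·695+79)/713⌋ = ⌊46644/713⌋ − ⌊45949/713⌋ = 65 − 64 = 1
n=67: ⌊(68·695+79)/713⌋ − ⌊(67·695+79)/713⌋ = ⌊47339/713⌋ − ⌊46644/713⌋ = 66 − 65 = 1
n=68: ⌊(69·695+79)/713⌋ − ⌊(68·695+79)/713⌋ = ⌊48034/713⌋ − ⌊47339/713⌋ = 67 − 66 = 1
n=69: ⌊(70·695+79)/713⌋ − ⌊(69·695+79)/713⌋ = ⌊48729/713⌋ − ⌊48034/713⌋ = 68 − 67 = 1
n=70: ⌊(71·695+79)/713⌋ − ⌊(70·695+79)/713⌋ = ⌊49424/713⌋ − ⌊48729/713⌋ = 69 − 68 = 1
n=71: ⌊(72·695+79)/713⌋ − ⌊(71·695+79)/713⌋ = ⌊50119/713⌋ − ⌊49424/713⌋ = 70 − 69 = 1
n=72: ⌊(73·695+79)/713⌋ − ⌊(72·695+79)/713⌋ = ⌊50814/713⌋ − ⌊50119/713⌋ = 71 − 70 = 1
n=73: ⌊(74·695+79)/713⌋ − ⌊(73·695+79)/713⌋ = ⌊51509/713⌋ − ⌊50814/713⌋ = 72 − 71 = 1
n=74: ⌊(75·695+79)/713⌋ − ⌊(74·695+79)/713⌋ = ⌊52204/713⌋ − ⌊51509/713⌋ = 73 − 72 = 1
n=75: ⌊(76·695+79)/713⌋ − ⌊(75·695+79)/713⌋ = ⌊52899/713⌋ − ⌊52204/713⌋ = 74 − 73 = 1
n=76: ⌊(77·695+79)/713⌋ − ⌊(76·695+79)/713⌋ = ⌊53594/713⌋ − ⌊52899/713⌋ = 75 − 74 = 1
n=77: ⌊(78·695+79)/713⌋ − ⌊(77·695+79)/713⌋ = ⌊54289/713⌋ − ⌊53594/713⌋ = 76 − 75 = 1
n=78: ⌊(79·695+79)/713⌋ − ⌊(78·695+79)/713⌋ = ⌊54984/713⌋ − ⌊54289/713⌋ = 77 − 76 = 1
n=79: ⌊(80·695+79)/713⌋ − ⌊(79·695+79)/713⌋ = ⌊55679/713⌋ − ⌊54984/713⌋ = 78 − 77 = 1
n=80: ⌊(81·695+79)/713⌋ − ⌊(80·695+79)/713⌋ = ⌊56374/713⌋ − ⌊55679/713⌋ = 79 − 78 = 1
n=81: ⌊(82·695+79)/713⌋ − ⌊(81·695+79)/713⌋ = ⌊57069/713⌋ − ⌊56374/713⌋ = 80 − 79 = 1
n=82: ⌊(83·695+79)/713⌋ − ⌊(82·695+79)/713⌋ = ⌊57764/713⌋ − ⌊57069/713⌋ = 81 − 80 = 1

11110111111111111111111111111111111111111111011111111111111111111111111111111111111
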